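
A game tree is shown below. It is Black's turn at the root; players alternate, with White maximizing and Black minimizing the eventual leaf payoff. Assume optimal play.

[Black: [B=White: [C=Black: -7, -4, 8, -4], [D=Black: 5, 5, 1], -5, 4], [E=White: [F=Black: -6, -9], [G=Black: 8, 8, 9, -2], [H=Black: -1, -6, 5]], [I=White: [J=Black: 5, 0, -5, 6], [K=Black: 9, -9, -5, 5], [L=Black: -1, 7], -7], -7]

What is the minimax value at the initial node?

-7

C (Black): min(-7, -4, 8, -4) = -7
D (Black): min(5, 5, 1) = 1
B (White): max(-7, 1, -5, 4) = 4
F (Black): min(-6, -9) = -9
G (Black): min(8, 8, 9, -2) = -2
H (Black): min(-1, -6, 5) = -6
E (White): max(-9, -2, -6) = -2
J (Black): min(5, 0, -5, 6) = -5
K (Black): min(9, -9, -5, 5) = -9
L (Black): min(-1, 7) = -1
I (White): max(-5, -9, -1, -7) = -1
Root (Black): min(4, -2, -1, -7) = -7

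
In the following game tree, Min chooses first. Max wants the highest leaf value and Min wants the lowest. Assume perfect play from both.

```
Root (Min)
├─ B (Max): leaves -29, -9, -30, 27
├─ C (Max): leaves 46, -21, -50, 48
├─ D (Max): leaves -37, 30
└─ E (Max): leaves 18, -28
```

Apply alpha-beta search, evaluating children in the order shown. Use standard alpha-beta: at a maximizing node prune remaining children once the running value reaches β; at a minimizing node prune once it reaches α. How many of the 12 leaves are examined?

B [α=-∞,β=+∞]: v=27
C [α=-∞,β=27]: v=46 after child 1 ≥ β → β-cutoff, skip 3
D [α=-∞,β=27]: v=30
E [α=-∞,β=27]: v=18
Root [α=-∞,β=+∞]: v=18
Leaves evaluated: 9 of 12.

9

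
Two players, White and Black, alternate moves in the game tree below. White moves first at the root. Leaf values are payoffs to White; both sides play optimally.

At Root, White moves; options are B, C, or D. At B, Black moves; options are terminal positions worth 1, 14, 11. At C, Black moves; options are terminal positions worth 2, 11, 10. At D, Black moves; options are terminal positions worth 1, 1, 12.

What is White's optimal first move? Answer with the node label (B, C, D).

B (Black): min(1, 14, 11) = 1
C (Black): min(2, 11, 10) = 2
D (Black): min(1, 1, 12) = 1
Root (White): max(1, 2, 1) = 2
White picks the child with the highest value: C (value 2).

C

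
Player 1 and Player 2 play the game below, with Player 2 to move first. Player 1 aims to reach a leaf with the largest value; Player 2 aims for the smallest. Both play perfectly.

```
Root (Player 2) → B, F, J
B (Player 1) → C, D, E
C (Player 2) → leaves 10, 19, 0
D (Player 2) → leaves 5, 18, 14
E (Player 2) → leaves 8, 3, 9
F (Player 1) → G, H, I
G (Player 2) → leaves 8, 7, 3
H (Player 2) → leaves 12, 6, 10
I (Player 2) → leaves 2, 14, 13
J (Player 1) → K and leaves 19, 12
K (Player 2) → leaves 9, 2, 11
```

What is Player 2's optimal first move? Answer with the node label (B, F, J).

B

C (Player 2): min(10, 19, 0) = 0
D (Player 2): min(5, 18, 14) = 5
E (Player 2): min(8, 3, 9) = 3
B (Player 1): max(0, 5, 3) = 5
G (Player 2): min(8, 7, 3) = 3
H (Player 2): min(12, 6, 10) = 6
I (Player 2): min(2, 14, 13) = 2
F (Player 1): max(3, 6, 2) = 6
K (Player 2): min(9, 2, 11) = 2
J (Player 1): max(2, 19, 12) = 19
Root (Player 2): min(5, 6, 19) = 5
Player 2 picks the child with the lowest value: B (value 5).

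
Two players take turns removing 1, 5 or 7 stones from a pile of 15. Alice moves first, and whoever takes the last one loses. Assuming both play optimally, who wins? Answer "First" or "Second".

Compute winning (W) and losing (L) positions by backward induction:
i:   0  1  2  3  4  5  6  7  8  9 10 11 12 13 14 15
     W  L  W  L  W  L  W  L  W  L  W  L  W  L  W  L
Position 15 is L, so the second player wins.

Second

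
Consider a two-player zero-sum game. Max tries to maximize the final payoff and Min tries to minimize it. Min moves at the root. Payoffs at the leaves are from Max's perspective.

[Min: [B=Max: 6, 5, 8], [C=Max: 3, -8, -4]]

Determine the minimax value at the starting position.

B (Max): max(6, 5, 8) = 8
C (Max): max(3, -8, -4) = 3
Root (Min): min(8, 3) = 3

3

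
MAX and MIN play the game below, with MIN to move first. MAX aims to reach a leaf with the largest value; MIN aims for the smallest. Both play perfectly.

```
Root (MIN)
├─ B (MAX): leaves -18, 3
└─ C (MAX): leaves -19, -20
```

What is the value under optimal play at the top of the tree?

B (MAX): max(-18, 3) = 3
C (MAX): max(-19, -20) = -19
Root (MIN): min(3, -19) = -19

-19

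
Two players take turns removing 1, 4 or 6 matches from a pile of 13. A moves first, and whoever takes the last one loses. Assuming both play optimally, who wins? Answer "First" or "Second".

Second

Mark each pile size as W (mover wins) or L (mover loses):
i:   0  1  2  3  4  5  6  7  8  9 10 11 12 13
     W  L  W  L  W  W  L  W  L  W  W  L  W  L
Position 13 is L, so the second player wins.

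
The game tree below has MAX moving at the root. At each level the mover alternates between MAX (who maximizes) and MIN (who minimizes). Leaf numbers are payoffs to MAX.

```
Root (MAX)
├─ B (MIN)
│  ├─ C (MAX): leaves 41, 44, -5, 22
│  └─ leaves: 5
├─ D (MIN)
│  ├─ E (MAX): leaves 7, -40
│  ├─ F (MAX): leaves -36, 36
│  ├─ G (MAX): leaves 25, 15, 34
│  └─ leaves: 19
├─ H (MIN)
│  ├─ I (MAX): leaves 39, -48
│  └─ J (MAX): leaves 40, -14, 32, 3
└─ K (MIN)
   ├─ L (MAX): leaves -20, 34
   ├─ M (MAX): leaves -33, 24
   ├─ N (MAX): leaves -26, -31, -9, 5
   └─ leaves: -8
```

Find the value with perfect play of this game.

C (MAX): max(41, 44, -5, 22) = 44
B (MIN): min(44, 5) = 5
E (MAX): max(7, -40) = 7
F (MAX): max(-36, 36) = 36
G (MAX): max(25, 15, 34) = 34
D (MIN): min(7, 36, 34, 19) = 7
I (MAX): max(39, -48) = 39
J (MAX): max(40, -14, 32, 3) = 40
H (MIN): min(39, 40) = 39
L (MAX): max(-20, 34) = 34
M (MAX): max(-33, 24) = 24
N (MAX): max(-26, -31, -9, 5) = 5
K (MIN): min(34, 24, 5, -8) = -8
Root (MAX): max(5, 7, 39, -8) = 39

39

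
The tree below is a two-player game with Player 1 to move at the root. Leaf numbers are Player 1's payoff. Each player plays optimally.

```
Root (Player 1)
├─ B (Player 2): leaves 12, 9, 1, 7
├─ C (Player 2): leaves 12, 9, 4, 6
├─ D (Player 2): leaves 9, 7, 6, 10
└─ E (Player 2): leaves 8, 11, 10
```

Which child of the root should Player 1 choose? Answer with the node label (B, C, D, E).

E

B (Player 2): min(12, 9, 1, 7) = 1
C (Player 2): min(12, 9, 4, 6) = 4
D (Player 2): min(9, 7, 6, 10) = 6
E (Player 2): min(8, 11, 10) = 8
Root (Player 1): max(1, 4, 6, 8) = 8
Player 1 picks the child with the highest value: E (value 8).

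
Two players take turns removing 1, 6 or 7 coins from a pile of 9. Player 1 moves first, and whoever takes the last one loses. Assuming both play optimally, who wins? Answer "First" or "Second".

First

Mark each pile size as W (mover wins) or L (mover loses):
i:   0  1  2  3  4  5  6  7  8  9
     W  L  W  L  W  L  W  W  W  W
Position 9 is W, so the first player wins.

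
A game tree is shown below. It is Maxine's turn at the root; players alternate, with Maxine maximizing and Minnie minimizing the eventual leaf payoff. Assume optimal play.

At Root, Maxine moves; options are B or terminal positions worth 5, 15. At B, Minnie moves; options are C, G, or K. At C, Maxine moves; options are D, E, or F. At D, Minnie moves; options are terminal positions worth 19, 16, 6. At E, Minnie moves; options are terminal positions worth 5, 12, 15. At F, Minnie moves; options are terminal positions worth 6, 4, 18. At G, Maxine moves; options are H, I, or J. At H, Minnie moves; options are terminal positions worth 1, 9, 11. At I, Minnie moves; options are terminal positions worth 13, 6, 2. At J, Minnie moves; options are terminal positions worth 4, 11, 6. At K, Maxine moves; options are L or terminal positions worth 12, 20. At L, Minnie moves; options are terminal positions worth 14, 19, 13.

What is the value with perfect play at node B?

D: min(19, 16, 6) = 6
E: min(5, 12, 15) = 5
F: min(6, 4, 18) = 4
C: max(6, 5, 4) = 6
H: min(1, 9, 11) = 1
I: min(13, 6, 2) = 2
J: min(4, 11, 6) = 4
G: max(1, 2, 4) = 4
L: min(14, 19, 13) = 13
K: max(13, 12, 20) = 20
B: min(6, 4, 20) = 4

4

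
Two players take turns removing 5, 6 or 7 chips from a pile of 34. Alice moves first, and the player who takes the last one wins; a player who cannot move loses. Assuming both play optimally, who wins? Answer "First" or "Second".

Positions where the player to move wins (W) vs loses (L):
i:   0  1  2  3  4  5  6  7  8  9 10 11 12 13 14 15 16 17 18 19 20 21 22 23 24 25 26 27 28 29 30 31 32 33 34
     L  L  L  L  L  W  W  W  W  W  W  W  L  L  L  L  L  W  W  W  W  W  W  W  L  L  L  L  L  W  W  W  W  W  W
Position 34 is W, so the first player wins.

First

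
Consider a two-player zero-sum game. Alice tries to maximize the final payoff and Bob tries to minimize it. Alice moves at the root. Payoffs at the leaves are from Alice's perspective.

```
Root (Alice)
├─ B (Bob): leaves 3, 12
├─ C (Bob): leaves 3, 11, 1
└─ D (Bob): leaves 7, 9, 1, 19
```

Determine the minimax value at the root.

B (Bob): min(3, 12) = 3
C (Bob): min(3, 11, 1) = 1
D (Bob): min(7, 9, 1, 19) = 1
Root (Alice): max(3, 1, 1) = 3

3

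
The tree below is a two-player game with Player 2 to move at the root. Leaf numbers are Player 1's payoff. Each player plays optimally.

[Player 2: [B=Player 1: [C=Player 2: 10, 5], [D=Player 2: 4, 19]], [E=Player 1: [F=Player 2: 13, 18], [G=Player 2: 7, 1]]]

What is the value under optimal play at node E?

13

F: min(13, 18) = 13
G: min(7, 1) = 1
E: max(13, 1) = 13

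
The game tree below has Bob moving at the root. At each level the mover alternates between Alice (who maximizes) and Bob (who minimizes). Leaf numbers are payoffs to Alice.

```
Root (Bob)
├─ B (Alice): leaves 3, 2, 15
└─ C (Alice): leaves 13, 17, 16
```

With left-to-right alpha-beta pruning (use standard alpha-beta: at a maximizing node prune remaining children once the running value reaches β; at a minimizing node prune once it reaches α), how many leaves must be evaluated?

B [α=-∞,β=+∞]: v=15
C [α=-∞,β=15]: v=17 after child 2 ≥ β → β-cutoff, skip 1
Root [α=-∞,β=+∞]: v=15
Leaves evaluated: 5 of 6.

5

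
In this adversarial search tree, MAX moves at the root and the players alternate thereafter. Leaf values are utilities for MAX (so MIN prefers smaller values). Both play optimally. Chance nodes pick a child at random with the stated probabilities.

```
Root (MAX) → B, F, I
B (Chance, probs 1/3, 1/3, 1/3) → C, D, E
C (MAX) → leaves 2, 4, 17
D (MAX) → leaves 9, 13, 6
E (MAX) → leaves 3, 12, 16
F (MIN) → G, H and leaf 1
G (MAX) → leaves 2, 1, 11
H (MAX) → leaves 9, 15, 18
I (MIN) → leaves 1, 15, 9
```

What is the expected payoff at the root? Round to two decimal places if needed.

15.33

C (MAX): max(2, 4, 17) = 17
D (MAX): max(9, 13, 6) = 13
E (MAX): max(3, 12, 16) = 16
B (Chance): 1/3·17 + 1/3·13 + 1/3·16 = 15.33
G (MAX): max(2, 1, 11) = 11
H (MAX): max(9, 15, 18) = 18
F (MIN): min(11, 18, 1) = 1
I (MIN): min(1, 15, 9) = 1
Root (MAX): max(15.33, 1, 1) = 15.33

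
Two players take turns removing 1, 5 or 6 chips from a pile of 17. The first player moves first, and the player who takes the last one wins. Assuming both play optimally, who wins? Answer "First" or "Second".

First

Positions where the player to move wins (W) vs loses (L):
i:   0  1  2  3  4  5  6  7  8  9 10 11 12 13 14 15 16 17
     L  W  L  W  L  W  W  W  W  W  W  L  W  L  W  L  W  W
Position 17 is W, so the first player wins.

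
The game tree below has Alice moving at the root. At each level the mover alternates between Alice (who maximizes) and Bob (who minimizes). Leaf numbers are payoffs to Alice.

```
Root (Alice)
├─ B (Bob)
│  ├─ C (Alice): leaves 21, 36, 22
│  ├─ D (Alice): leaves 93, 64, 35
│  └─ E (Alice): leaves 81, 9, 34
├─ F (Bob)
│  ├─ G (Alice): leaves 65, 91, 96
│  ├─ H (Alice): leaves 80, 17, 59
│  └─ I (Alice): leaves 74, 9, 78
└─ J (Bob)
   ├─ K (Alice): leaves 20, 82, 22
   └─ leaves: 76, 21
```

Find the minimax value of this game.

C (Alice): max(21, 36, 22) = 36
D (Alice): max(93, 64, 35) = 93
E (Alice): max(81, 9, 34) = 81
B (Bob): min(36, 93, 81) = 36
G (Alice): max(65, 91, 96) = 96
H (Alice): max(80, 17, 59) = 80
I (Alice): max(74, 9, 78) = 78
F (Bob): min(96, 80, 78) = 78
K (Alice): max(20, 82, 22) = 82
J (Bob): min(82, 76, 21) = 21
Root (Alice): max(36, 78, 21) = 78

78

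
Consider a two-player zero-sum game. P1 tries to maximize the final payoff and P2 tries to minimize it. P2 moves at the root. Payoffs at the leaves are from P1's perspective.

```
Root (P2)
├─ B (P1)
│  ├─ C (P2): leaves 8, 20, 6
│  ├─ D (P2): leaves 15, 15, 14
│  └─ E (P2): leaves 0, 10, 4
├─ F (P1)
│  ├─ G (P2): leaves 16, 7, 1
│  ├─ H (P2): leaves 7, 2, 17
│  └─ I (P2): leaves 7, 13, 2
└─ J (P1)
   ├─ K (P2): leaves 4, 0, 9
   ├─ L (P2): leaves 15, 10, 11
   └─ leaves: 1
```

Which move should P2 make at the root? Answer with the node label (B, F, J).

F

C (P2): min(8, 20, 6) = 6
D (P2): min(15, 15, 14) = 14
E (P2): min(0, 10, 4) = 0
B (P1): max(6, 14, 0) = 14
G (P2): min(16, 7, 1) = 1
H (P2): min(7, 2, 17) = 2
I (P2): min(7, 13, 2) = 2
F (P1): max(1, 2, 2) = 2
K (P2): min(4, 0, 9) = 0
L (P2): min(15, 10, 11) = 10
J (P1): max(0, 10, 1) = 10
Root (P2): min(14, 2, 10) = 2
P2 picks the child with the lowest value: F (value 2).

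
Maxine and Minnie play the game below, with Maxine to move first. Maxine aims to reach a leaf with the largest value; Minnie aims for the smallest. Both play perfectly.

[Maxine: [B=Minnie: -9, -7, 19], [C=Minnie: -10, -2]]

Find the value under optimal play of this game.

-9

B (Minnie): min(-9, -7, 19) = -9
C (Minnie): min(-10, -2) = -10
Root (Maxine): max(-9, -10) = -9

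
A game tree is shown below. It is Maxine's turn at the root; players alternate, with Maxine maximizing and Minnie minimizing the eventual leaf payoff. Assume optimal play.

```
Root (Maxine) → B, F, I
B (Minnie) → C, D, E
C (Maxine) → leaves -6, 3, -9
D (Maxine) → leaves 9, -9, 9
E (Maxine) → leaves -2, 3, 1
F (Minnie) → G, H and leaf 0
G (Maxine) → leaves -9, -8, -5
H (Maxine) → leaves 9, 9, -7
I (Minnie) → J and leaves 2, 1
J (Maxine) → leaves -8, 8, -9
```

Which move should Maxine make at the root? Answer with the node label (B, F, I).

C (Maxine): max(-6, 3, -9) = 3
D (Maxine): max(9, -9, 9) = 9
E (Maxine): max(-2, 3, 1) = 3
B (Minnie): min(3, 9, 3) = 3
G (Maxine): max(-9, -8, -5) = -5
H (Maxine): max(9, 9, -7) = 9
F (Minnie): min(-5, 9, 0) = -5
J (Maxine): max(-8, 8, -9) = 8
I (Minnie): min(8, 2, 1) = 1
Root (Maxine): max(3, -5, 1) = 3
Maxine picks the child with the highest value: B (value 3).

B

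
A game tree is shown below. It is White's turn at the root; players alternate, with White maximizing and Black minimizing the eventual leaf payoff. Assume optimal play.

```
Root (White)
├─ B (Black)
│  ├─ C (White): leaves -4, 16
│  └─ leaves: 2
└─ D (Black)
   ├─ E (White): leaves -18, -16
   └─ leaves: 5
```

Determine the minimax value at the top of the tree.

C (White): max(-4, 16) = 16
B (Black): min(16, 2) = 2
E (White): max(-18, -16) = -16
D (Black): min(-16, 5) = -16
Root (White): max(2, -16) = 2

2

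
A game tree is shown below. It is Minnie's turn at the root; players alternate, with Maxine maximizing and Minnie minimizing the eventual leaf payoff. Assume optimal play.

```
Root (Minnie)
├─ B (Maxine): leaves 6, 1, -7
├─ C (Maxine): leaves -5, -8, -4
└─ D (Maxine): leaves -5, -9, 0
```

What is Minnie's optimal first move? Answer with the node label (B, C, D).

B (Maxine): max(6, 1, -7) = 6
C (Maxine): max(-5, -8, -4) = -4
D (Maxine): max(-5, -9, 0) = 0
Root (Minnie): min(6, -4, 0) = -4
Minnie picks the child with the lowest value: C (value -4).

C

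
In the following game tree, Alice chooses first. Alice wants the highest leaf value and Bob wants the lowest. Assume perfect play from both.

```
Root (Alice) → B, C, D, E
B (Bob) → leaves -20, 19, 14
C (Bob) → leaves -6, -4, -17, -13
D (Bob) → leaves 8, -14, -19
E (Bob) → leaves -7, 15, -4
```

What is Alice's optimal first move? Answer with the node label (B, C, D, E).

E

B (Bob): min(-20, 19, 14) = -20
C (Bob): min(-6, -4, -17, -13) = -17
D (Bob): min(8, -14, -19) = -19
E (Bob): min(-7, 15, -4) = -7
Root (Alice): max(-20, -17, -19, -7) = -7
Alice picks the child with the highest value: E (value -7).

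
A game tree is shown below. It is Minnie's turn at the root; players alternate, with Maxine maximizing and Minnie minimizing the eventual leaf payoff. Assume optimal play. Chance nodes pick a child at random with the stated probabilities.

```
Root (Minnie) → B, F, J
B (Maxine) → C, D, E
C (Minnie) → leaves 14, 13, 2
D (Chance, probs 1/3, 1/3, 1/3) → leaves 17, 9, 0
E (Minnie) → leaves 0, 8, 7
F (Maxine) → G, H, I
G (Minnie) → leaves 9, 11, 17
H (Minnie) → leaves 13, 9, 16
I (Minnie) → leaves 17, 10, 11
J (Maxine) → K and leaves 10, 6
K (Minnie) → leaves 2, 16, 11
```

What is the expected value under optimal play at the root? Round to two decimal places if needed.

C (Minnie): min(14, 13, 2) = 2
D (Chance): 1/3·17 + 1/3·9 + 1/3·0 = 8.67
E (Minnie): min(0, 8, 7) = 0
B (Maxine): max(2, 8.67, 0) = 8.67
G (Minnie): min(9, 11, 17) = 9
H (Minnie): min(13, 9, 16) = 9
I (Minnie): min(17, 10, 11) = 10
F (Maxine): max(9, 9, 10) = 10
K (Minnie): min(2, 16, 11) = 2
J (Maxine): max(2, 10, 6) = 10
Root (Minnie): min(8.67, 10, 10) = 8.67

8.67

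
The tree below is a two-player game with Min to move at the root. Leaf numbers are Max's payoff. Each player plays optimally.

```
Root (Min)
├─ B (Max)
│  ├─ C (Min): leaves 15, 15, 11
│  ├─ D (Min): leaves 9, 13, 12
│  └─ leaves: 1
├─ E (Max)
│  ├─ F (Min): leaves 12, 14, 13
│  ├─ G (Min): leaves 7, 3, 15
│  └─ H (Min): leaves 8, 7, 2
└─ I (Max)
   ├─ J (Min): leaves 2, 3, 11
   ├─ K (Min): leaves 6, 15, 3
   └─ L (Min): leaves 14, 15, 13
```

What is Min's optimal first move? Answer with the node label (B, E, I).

B

C (Min): min(15, 15, 11) = 11
D (Min): min(9, 13, 12) = 9
B (Max): max(11, 9, 1) = 11
F (Min): min(12, 14, 13) = 12
G (Min): min(7, 3, 15) = 3
H (Min): min(8, 7, 2) = 2
E (Max): max(12, 3, 2) = 12
J (Min): min(2, 3, 11) = 2
K (Min): min(6, 15, 3) = 3
L (Min): min(14, 15, 13) = 13
I (Max): max(2, 3, 13) = 13
Root (Min): min(11, 12, 13) = 11
Min picks the child with the lowest value: B (value 11).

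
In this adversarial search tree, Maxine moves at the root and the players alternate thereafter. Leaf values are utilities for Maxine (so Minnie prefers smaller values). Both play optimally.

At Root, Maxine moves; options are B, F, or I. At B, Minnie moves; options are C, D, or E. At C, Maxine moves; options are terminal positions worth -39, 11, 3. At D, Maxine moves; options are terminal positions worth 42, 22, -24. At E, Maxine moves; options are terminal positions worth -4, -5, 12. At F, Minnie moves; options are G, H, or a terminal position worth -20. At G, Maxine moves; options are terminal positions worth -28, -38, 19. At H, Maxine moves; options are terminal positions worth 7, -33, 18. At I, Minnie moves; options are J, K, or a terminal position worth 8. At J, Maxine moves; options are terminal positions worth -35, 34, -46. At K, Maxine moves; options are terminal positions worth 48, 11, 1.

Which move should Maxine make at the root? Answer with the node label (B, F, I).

B

C (Maxine): max(-39, 11, 3) = 11
D (Maxine): max(42, 22, -24) = 42
E (Maxine): max(-4, -5, 12) = 12
B (Minnie): min(11, 42, 12) = 11
G (Maxine): max(-28, -38, 19) = 19
H (Maxine): max(7, -33, 18) = 18
F (Minnie): min(19, 18, -20) = -20
J (Maxine): max(-35, 34, -46) = 34
K (Maxine): max(48, 11, 1) = 48
I (Minnie): min(34, 48, 8) = 8
Root (Maxine): max(11, -20, 8) = 11
Maxine picks the child with the highest value: B (value 11).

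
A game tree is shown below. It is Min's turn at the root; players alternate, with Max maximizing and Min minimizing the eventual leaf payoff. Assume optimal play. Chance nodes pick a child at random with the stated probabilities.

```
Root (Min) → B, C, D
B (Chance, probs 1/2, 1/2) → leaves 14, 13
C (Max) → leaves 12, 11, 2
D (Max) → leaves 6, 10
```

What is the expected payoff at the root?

B (Chance): 1/2·14 + 1/2·13 = 13.5
C (Max): max(12, 11, 2) = 12
D (Max): max(6, 10) = 10
Root (Min): min(13.5, 12, 10) = 10

10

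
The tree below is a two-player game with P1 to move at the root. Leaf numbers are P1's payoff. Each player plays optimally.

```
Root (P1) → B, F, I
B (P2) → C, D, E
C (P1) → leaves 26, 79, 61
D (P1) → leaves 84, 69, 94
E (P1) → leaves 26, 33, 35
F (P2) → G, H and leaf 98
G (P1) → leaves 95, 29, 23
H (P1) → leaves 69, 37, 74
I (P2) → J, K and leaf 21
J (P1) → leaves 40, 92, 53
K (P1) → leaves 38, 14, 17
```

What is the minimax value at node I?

J: max(40, 92, 53) = 92
K: max(38, 14, 17) = 38
I: min(92, 38, 21) = 21

21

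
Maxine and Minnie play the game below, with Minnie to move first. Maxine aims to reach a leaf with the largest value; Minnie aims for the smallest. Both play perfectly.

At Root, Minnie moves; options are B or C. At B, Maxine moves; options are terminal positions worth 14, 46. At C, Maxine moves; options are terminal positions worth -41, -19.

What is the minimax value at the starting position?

-19

B (Maxine): max(14, 46) = 46
C (Maxine): max(-41, -19) = -19
Root (Minnie): min(46, -19) = -19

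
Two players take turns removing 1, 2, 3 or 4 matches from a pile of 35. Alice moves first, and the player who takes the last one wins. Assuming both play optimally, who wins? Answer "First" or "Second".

Compute winning (W) and losing (L) positions by backward induction:
i:   0  1  2  3  4  5  6  7  8  9 10 11 12 13 14 15 16 17 18 19 20 21 22 23 24 25 26 27 28 29 30 31 32 33 34 35
     L  W  W  W  W  L  W  W  W  W  L  W  W  W  W  L  W  W  W  W  L  W  W  W  W  L  W  W  W  W  L  W  W  W  W  L
Position 35 is L, so the second player wins.

Second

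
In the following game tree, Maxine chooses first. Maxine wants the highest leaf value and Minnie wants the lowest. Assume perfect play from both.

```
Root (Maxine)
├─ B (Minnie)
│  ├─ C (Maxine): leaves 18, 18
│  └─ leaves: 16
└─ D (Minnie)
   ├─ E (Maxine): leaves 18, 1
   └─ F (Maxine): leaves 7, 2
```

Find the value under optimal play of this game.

C (Maxine): max(18, 18) = 18
B (Minnie): min(18, 16) = 16
E (Maxine): max(18, 1) = 18
F (Maxine): max(7, 2) = 7
D (Minnie): min(18, 7) = 7
Root (Maxine): max(16, 7) = 16

16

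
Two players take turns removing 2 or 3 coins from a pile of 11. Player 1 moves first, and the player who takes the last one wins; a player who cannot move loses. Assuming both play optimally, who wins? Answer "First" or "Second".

Mark each pile size as W (mover wins) or L (mover loses):
i:   0  1  2  3  4  5  6  7  8  9 10 11
     L  L  W  W  W  L  L  W  W  W  L  L
Position 11 is L, so the second player wins.

Second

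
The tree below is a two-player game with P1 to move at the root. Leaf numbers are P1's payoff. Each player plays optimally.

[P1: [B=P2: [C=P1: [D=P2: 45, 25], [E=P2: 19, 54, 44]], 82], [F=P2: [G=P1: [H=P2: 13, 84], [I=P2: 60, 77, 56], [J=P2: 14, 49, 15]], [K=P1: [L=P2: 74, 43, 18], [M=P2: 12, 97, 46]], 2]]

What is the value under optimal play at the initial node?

25

D (P2): min(45, 25) = 25
E (P2): min(19, 54, 44) = 19
C (P1): max(25, 19) = 25
B (P2): min(25, 82) = 25
H (P2): min(13, 84) = 13
I (P2): min(60, 77, 56) = 56
J (P2): min(14, 49, 15) = 14
G (P1): max(13, 56, 14) = 56
L (P2): min(74, 43, 18) = 18
M (P2): min(12, 97, 46) = 12
K (P1): max(18, 12) = 18
F (P2): min(56, 18, 2) = 2
Root (P1): max(25, 2) = 25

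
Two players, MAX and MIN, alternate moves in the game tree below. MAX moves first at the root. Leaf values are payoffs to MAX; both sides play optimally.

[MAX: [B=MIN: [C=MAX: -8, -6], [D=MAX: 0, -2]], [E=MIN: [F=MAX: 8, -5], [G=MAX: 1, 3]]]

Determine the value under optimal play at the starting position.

C (MAX): max(-8, -6) = -6
D (MAX): max(0, -2) = 0
B (MIN): min(-6, 0) = -6
F (MAX): max(8, -5) = 8
G (MAX): max(1, 3) = 3
E (MIN): min(8, 3) = 3
Root (MAX): max(-6, 3) = 3

3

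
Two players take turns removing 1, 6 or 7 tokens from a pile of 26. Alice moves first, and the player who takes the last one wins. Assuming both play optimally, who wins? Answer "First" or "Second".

Second

Mark each pile size as W (mover wins) or L (mover loses):
i:   0  1  2  3  4  5  6  7  8  9 10 11 12 13 14 15 16 17 18 19 20 21 22 23 24 25 26
     L  W  L  W  L  W  W  W  W  W  W  W  L  W  L  W  L  W  W  W  W  W  W  W  L  W  L
Position 26 is L, so the second player wins.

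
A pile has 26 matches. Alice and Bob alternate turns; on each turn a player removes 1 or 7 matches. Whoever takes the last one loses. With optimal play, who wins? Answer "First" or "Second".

First

Compute winning (W) and losing (L) positions by backward induction:
i:   0  1  2  3  4  5  6  7  8  9 10 11 12 13 14 15 16 17 18 19 20 21 22 23 24 25 26
     W  L  W  L  W  L  W  L  W  L  W  L  W  L  W  L  W  L  W  L  W  L  W  L  W  L  W
Position 26 is W, so the first player wins.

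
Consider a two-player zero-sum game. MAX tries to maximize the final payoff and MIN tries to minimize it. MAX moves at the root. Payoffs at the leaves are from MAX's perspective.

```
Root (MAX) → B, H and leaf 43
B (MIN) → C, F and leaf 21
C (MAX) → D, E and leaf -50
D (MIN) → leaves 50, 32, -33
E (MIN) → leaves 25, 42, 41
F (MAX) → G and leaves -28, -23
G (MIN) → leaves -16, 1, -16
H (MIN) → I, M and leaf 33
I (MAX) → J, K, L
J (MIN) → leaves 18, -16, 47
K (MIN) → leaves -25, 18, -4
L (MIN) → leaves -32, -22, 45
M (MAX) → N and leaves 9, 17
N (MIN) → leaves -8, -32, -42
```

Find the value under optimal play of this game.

D (MIN): min(50, 32, -33) = -33
E (MIN): min(25, 42, 41) = 25
C (MAX): max(-33, 25, -50) = 25
G (MIN): min(-16, 1, -16) = -16
F (MAX): max(-16, -28, -23) = -16
B (MIN): min(25, -16, 21) = -16
J (MIN): min(18, -16, 47) = -16
K (MIN): min(-25, 18, -4) = -25
L (MIN): min(-32, -22, 45) = -32
I (MAX): max(-16, -25, -32) = -16
N (MIN): min(-8, -32, -42) = -42
M (MAX): max(-42, 9, 17) = 17
H (MIN): min(-16, 17, 33) = -16
Root (MAX): max(-16, -16, 43) = 43

43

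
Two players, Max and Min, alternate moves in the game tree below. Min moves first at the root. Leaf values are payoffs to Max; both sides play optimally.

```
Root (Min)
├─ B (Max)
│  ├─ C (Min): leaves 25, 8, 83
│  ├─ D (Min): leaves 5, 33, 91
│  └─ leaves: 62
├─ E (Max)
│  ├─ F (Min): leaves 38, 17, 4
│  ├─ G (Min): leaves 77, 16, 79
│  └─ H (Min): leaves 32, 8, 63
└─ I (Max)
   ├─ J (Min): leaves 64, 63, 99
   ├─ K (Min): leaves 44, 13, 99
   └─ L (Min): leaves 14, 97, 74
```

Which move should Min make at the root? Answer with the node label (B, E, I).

E

C (Min): min(25, 8, 83) = 8
D (Min): min(5, 33, 91) = 5
B (Max): max(8, 5, 62) = 62
F (Min): min(38, 17, 4) = 4
G (Min): min(77, 16, 79) = 16
H (Min): min(32, 8, 63) = 8
E (Max): max(4, 16, 8) = 16
J (Min): min(64, 63, 99) = 63
K (Min): min(44, 13, 99) = 13
L (Min): min(14, 97, 74) = 14
I (Max): max(63, 13, 14) = 63
Root (Min): min(62, 16, 63) = 16
Min picks the child with the lowest value: E (value 16).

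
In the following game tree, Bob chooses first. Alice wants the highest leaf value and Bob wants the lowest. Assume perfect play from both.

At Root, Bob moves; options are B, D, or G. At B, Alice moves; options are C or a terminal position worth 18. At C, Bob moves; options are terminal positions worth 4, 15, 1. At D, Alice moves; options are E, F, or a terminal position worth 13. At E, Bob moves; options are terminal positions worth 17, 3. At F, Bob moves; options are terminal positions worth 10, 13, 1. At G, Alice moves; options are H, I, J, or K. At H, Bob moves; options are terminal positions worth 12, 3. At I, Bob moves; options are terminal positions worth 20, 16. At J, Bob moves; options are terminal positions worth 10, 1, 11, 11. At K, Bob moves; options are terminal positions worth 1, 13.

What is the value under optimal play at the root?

C (Bob): min(4, 15, 1) = 1
B (Alice): max(1, 18) = 18
E (Bob): min(17, 3) = 3
F (Bob): min(10, 13, 1) = 1
D (Alice): max(3, 1, 13) = 13
H (Bob): min(12, 3) = 3
I (Bob): min(20, 16) = 16
J (Bob): min(10, 1, 11, 11) = 1
K (Bob): min(1, 13) = 1
G (Alice): max(3, 16, 1, 1) = 16
Root (Bob): min(18, 13, 16) = 13

13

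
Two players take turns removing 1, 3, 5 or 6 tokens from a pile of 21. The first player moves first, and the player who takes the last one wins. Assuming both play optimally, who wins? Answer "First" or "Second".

Mark each pile size as W (mover wins) or L (mover loses):
i:   0  1  2  3  4  5  6  7  8  9 10 11 12 13 14 15 16 17 18 19 20 21
     L  W  L  W  L  W  W  W  W  W  W  L  W  L  W  L  W  W  W  W  W  W
Position 21 is W, so the first player wins.

First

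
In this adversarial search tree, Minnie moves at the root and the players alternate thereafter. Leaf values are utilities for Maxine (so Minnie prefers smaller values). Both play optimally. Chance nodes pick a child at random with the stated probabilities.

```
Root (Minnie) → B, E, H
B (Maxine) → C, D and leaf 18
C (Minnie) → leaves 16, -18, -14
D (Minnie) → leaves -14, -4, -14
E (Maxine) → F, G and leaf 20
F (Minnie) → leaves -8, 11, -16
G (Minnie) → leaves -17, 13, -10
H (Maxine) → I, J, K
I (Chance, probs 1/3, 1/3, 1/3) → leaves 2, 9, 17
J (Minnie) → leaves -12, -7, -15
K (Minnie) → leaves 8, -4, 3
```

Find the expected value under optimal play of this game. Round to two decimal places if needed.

C (Minnie): min(16, -18, -14) = -18
D (Minnie): min(-14, -4, -14) = -14
B (Maxine): max(-18, -14, 18) = 18
F (Minnie): min(-8, 11, -16) = -16
G (Minnie): min(-17, 13, -10) = -17
E (Maxine): max(-16, -17, 20) = 20
I (Chance): 1/3·2 + 1/3·9 + 1/3·17 = 9.33
J (Minnie): min(-12, -7, -15) = -15
K (Minnie): min(8, -4, 3) = -4
H (Maxine): max(9.33, -15, -4) = 9.33
Root (Minnie): min(18, 20, 9.33) = 9.33

9.33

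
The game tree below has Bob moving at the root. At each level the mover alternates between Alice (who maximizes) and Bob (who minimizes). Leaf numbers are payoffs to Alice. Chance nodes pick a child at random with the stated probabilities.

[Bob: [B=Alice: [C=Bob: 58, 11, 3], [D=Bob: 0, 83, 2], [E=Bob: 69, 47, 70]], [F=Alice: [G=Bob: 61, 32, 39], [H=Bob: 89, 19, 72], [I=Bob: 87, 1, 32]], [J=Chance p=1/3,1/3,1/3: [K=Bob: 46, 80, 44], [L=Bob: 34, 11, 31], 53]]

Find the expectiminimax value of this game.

C (Bob): min(58, 11, 3) = 3
D (Bob): min(0, 83, 2) = 0
E (Bob): min(69, 47, 70) = 47
B (Alice): max(3, 0, 47) = 47
G (Bob): min(61, 32, 39) = 32
H (Bob): min(89, 19, 72) = 19
I (Bob): min(87, 1, 32) = 1
F (Alice): max(32, 19, 1) = 32
K (Bob): min(46, 80, 44) = 44
L (Bob): min(34, 11, 31) = 11
J (Chance): 1/3·44 + 1/3·11 + 1/3·53 = 36
Root (Bob): min(47, 32, 36) = 32

32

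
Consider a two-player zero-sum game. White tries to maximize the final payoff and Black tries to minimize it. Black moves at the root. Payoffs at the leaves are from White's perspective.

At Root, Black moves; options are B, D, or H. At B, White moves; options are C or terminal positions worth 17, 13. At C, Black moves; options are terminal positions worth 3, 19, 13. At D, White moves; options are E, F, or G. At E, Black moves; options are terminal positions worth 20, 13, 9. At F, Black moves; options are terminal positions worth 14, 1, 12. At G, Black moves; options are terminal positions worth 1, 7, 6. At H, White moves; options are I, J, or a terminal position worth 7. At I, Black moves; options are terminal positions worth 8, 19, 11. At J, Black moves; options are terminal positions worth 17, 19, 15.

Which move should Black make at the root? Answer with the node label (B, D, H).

C (Black): min(3, 19, 13) = 3
B (White): max(3, 17, 13) = 17
E (Black): min(20, 13, 9) = 9
F (Black): min(14, 1, 12) = 1
G (Black): min(1, 7, 6) = 1
D (White): max(9, 1, 1) = 9
I (Black): min(8, 19, 11) = 8
J (Black): min(17, 19, 15) = 15
H (White): max(8, 15, 7) = 15
Root (Black): min(17, 9, 15) = 9
Black picks the child with the lowest value: D (value 9).

D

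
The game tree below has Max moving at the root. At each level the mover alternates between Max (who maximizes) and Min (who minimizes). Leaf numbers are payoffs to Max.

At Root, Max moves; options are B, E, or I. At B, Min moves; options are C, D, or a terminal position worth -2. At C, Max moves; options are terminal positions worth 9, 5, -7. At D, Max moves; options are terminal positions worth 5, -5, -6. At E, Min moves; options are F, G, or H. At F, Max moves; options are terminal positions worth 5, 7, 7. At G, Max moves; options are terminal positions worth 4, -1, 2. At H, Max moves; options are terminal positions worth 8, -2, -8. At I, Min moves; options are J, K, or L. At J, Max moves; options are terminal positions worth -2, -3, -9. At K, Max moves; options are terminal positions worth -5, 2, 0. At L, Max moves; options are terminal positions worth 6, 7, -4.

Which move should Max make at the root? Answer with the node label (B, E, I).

C (Max): max(9, 5, -7) = 9
D (Max): max(5, -5, -6) = 5
B (Min): min(9, 5, -2) = -2
F (Max): max(5, 7, 7) = 7
G (Max): max(4, -1, 2) = 4
H (Max): max(8, -2, -8) = 8
E (Min): min(7, 4, 8) = 4
J (Max): max(-2, -3, -9) = -2
K (Max): max(-5, 2, 0) = 2
L (Max): max(6, 7, -4) = 7
I (Min): min(-2, 2, 7) = -2
Root (Max): max(-2, 4, -2) = 4
Max picks the child with the highest value: E (value 4).

E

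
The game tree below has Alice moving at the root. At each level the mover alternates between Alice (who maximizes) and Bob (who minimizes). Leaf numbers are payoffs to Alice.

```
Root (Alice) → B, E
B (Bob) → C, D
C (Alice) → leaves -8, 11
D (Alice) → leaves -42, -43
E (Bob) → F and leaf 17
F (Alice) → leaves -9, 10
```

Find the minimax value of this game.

10

C (Alice): max(-8, 11) = 11
D (Alice): max(-42, -43) = -42
B (Bob): min(11, -42) = -42
F (Alice): max(-9, 10) = 10
E (Bob): min(10, 17) = 10
Root (Alice): max(-42, 10) = 10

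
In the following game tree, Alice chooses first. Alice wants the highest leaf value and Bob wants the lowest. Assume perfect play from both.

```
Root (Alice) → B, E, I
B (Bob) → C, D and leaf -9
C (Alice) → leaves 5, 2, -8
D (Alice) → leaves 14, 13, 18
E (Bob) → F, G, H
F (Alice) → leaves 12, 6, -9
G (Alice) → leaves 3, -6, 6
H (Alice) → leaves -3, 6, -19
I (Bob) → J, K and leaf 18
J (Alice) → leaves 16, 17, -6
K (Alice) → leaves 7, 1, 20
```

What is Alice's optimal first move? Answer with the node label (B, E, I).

I

C (Alice): max(5, 2, -8) = 5
D (Alice): max(14, 13, 18) = 18
B (Bob): min(5, 18, -9) = -9
F (Alice): max(12, 6, -9) = 12
G (Alice): max(3, -6, 6) = 6
H (Alice): max(-3, 6, -19) = 6
E (Bob): min(12, 6, 6) = 6
J (Alice): max(16, 17, -6) = 17
K (Alice): max(7, 1, 20) = 20
I (Bob): min(17, 20, 18) = 17
Root (Alice): max(-9, 6, 17) = 17
Alice picks the child with the highest value: I (value 17).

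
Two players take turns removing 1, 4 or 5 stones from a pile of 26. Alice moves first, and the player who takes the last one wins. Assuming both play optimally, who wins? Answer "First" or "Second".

Second

Positions where the player to move wins (W) vs loses (L):
i:   0  1  2  3  4  5  6  7  8  9 10 11 12 13 14 15 16 17 18 19 20 21 22 23 24 25 26
     L  W  L  W  W  W  W  W  L  W  L  W  W  W  W  W  L  W  L  W  W  W  W  W  L  W  L
Position 26 is L, so the second player wins.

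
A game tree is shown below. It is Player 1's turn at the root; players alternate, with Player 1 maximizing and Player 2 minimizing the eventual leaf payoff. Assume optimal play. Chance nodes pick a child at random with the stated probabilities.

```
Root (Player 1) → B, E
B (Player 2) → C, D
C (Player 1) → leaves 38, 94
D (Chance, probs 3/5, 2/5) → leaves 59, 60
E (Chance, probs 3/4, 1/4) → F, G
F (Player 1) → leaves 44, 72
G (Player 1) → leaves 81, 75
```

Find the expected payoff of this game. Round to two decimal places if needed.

C (Player 1): max(38, 94) = 94
D (Chance): 3/5·59 + 2/5·60 = 59.4
B (Player 2): min(94, 59.4) = 59.4
F (Player 1): max(44, 72) = 72
G (Player 1): max(81, 75) = 81
E (Chance): 3/4·72 + 1/4·81 = 74.25
Root (Player 1): max(59.4, 74.25) = 74.25

74.25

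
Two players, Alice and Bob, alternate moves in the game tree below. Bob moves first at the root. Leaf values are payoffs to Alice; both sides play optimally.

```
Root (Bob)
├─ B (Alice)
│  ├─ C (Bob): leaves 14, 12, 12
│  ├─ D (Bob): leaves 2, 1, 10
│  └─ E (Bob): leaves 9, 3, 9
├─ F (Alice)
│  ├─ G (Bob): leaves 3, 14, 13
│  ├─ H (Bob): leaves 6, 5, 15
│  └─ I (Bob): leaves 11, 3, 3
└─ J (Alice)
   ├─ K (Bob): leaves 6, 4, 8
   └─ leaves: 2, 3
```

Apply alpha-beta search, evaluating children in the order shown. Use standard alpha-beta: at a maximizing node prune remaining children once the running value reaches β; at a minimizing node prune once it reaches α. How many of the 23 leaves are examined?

C [α=-∞,β=+∞]: v=12
D [α=12,β=+∞]: v=2 after child 1 ≤ α → α-cutoff, skip 2
E [α=12,β=+∞]: v=9 after child 1 ≤ α → α-cutoff, skip 2
B [α=-∞,β=+∞]: v=12
G [α=-∞,β=12]: v=3
H [α=3,β=12]: v=5
I [α=5,β=12]: v=3 after child 2 ≤ α → α-cutoff, skip 1
F [α=-∞,β=12]: v=5
K [α=-∞,β=5]: v=4
J [α=-∞,β=5]: v=4
Root [α=-∞,β=+∞]: v=4
Leaves evaluated: 18 of 23.

18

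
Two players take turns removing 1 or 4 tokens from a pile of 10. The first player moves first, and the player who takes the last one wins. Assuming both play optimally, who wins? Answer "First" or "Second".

Mark each pile size as W (mover wins) or L (mover loses):
i:   0  1  2  3  4  5  6  7  8  9 10
     L  W  L  W  W  L  W  L  W  W  L
Position 10 is L, so the second player wins.

Second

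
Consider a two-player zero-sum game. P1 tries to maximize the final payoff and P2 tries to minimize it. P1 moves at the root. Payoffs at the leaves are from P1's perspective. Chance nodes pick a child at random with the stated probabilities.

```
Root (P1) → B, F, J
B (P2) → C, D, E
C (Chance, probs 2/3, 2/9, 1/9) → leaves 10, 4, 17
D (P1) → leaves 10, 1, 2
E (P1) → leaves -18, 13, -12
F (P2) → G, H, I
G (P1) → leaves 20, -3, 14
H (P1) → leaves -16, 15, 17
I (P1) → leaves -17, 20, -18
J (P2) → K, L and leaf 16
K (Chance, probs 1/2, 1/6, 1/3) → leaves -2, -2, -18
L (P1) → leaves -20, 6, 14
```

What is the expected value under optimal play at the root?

17

C (Chance): 2/3·10 + 2/9·4 + 1/9·17 = 9.44
D (P1): max(10, 1, 2) = 10
E (P1): max(-18, 13, -12) = 13
B (P2): min(9.44, 10, 13) = 9.44
G (P1): max(20, -3, 14) = 20
H (P1): max(-16, 15, 17) = 17
I (P1): max(-17, 20, -18) = 20
F (P2): min(20, 17, 20) = 17
K (Chance): 1/2·-2 + 1/6·-2 + 1/3·-18 = -7.33
L (P1): max(-20, 6, 14) = 14
J (P2): min(-7.33, 14, 16) = -7.33
Root (P1): max(9.44, 17, -7.33) = 17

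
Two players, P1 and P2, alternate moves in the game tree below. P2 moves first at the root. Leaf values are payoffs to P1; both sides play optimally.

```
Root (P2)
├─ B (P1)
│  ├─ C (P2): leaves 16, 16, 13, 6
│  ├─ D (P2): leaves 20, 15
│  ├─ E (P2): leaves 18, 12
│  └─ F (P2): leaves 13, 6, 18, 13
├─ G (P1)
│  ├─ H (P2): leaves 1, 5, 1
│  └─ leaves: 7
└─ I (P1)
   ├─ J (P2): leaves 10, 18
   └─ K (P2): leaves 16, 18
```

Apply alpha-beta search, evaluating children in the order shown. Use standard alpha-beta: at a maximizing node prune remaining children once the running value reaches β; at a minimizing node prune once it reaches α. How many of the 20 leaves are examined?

C [α=-∞,β=+∞]: v=6
D [α=6,β=+∞]: v=15
E [α=15,β=+∞]: v=12
F [α=15,β=+∞]: v=13 after child 1 ≤ α → α-cutoff, skip 3
B [α=-∞,β=+∞]: v=15
H [α=-∞,β=15]: v=1
G [α=-∞,β=15]: v=7
J [α=-∞,β=7]: v=10
I [α=-∞,β=7]: v=10 after child 1 ≥ β → β-cutoff, skip 1
Root [α=-∞,β=+∞]: v=7
Leaves evaluated: 15 of 20.

15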